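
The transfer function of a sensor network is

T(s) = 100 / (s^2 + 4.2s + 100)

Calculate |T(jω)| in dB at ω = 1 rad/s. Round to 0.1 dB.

At s = jω = j1:
quadratic: (j1)² + 4.2·j1 + 100 = 99 + j4.2 → |·| ≈ 99.089, ∠ ≈ 2.43°
|T| = 100 / 99.089 ≈ 1.0092
Gain = 20 log₁₀(1.0092) ≈ 0.08 dB

0.1 dB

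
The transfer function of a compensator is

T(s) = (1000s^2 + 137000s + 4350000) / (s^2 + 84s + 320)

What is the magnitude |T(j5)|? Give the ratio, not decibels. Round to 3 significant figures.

Substitute s = j5:
Numerator: 1000(j5)^2 + 137000(j5) + 4350000 = 4325000 + j685000
Denominator: (j5)^2 + 84(j5) + 320 = 295 + j420
|N| = √(4325000² + 685000²) ≈ 4.3789e+06, ∠N ≈ 9.00°
|D| = √(295² + 420²) ≈ 513.25, ∠D ≈ 54.92°
|T| = 4.3789e+06 / 513.25 ≈ 8531.7

8.53e+03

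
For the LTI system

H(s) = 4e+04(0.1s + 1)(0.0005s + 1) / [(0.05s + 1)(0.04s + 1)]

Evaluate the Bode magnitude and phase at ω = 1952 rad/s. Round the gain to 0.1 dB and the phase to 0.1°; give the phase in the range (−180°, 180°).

63.1 dB, -44.7°

At ω = 1952 rad/s:
zero (1 + j1952·0.1) = 1 + j195.2 → |·| ≈ 195.2, ∠ ≈ 89.71°
zero (1 + j1952·0.0005) = 1 + j0.976 → |·| ≈ 1.3973, ∠ ≈ 44.30°
pole (1 + j1952·0.05) = 1 + j97.6 → |·| ≈ 97.605, ∠ ≈ 89.41°
pole (1 + j1952·0.04) = 1 + j78.08 → |·| ≈ 78.086, ∠ ≈ 89.27°
|H| = 4e+04 · 195.2 · 1.3973 / (97.605 · 78.086) ≈ 1431.5
Gain = 20 log₁₀(1431.5) ≈ 63.12 dB
∠H = (89.71° + 44.30°) − (89.41° + 89.27°) = -44.67°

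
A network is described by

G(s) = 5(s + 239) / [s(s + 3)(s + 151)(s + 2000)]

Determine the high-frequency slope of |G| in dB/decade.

-60 dB/decade

Each pole contributes −20 dB/decade at high frequency; each zero contributes +20 dB/decade.
Net: 1 zero(s) − 4 pole(s) → -60 dB/decade.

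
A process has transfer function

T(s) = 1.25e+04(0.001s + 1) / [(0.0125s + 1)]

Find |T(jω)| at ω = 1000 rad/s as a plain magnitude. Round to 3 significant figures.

At ω = 1000 rad/s:
zero (1 + j1000·0.001) = 1 + j1 → |·| ≈ 1.4142, ∠ ≈ 45.00°
pole (1 + j1000·0.0125) = 1 + j12.5 → |·| ≈ 12.54, ∠ ≈ 85.43°
|T| = 1.25e+04 · 1.4142 / (12.54) ≈ 1409.7

1.41e+03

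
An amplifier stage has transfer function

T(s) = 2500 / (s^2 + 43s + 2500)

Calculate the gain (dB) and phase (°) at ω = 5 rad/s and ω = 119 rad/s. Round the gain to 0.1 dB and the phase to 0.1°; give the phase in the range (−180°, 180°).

ω = 5: 0.1 dB, -5.0°; ω = 119: -14.1 dB, -156.3°

At s = jω = j5:
quadratic: (j5)² + 43·j5 + 2500 = 2475 + j215 → |·| ≈ 2484.3, ∠ ≈ 4.96°
|T| = 2500 / 2484.3 ≈ 1.0063
Gain = 20 log₁₀(1.0063) ≈ 0.05 dB
∠T = 0.00° − 4.96° = -4.96°

At s = jω = j119:
quadratic: (j119)² + 43·j119 + 2500 = -11661 + j5117 → |·| ≈ 12734, ∠ ≈ 156.31°
|T| = 2500 / 12734 ≈ 0.19632
Gain = 20 log₁₀(0.19632) ≈ -14.14 dB
∠T = 0.00° − 156.31° = -156.31°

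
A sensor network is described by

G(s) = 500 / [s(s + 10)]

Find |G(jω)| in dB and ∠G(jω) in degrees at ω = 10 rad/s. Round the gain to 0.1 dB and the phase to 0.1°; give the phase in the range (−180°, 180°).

11.0 dB, -135.0°

At s = jω = j10:
pole (s+10): 10 + j10 → |·| = √(10²+10²) = √200 ≈ 14.142, ∠ = arctan(10/10) ≈ 45.00°
pole at origin: |s| = 10, ∠ = 90.00° (in denominator)
|G| = 500 / 141.42 ≈ 3.5356
Gain = 20 log₁₀(3.5356) ≈ 10.97 dB
∠G = 0.00° − 135.00° = -135.00°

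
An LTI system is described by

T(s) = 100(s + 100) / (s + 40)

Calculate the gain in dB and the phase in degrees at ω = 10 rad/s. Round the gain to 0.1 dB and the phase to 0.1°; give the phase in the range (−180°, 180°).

47.7 dB, -8.3°

At s = jω = j10:
zero (s+100): 100 + j10 → |·| = √(100²+10²) = √10100 ≈ 100.5, ∠ = arctan(10/100) ≈ 5.71°
pole (s+40): 40 + j10 → |·| = √(40²+10²) = √1700 ≈ 41.231, ∠ = arctan(10/40) ≈ 14.04°
|T| = 100 · 100.5 / 41.231 ≈ 243.75
Gain = 20 log₁₀(243.75) ≈ 47.74 dB
∠T = 5.71° − 14.04° = -8.33°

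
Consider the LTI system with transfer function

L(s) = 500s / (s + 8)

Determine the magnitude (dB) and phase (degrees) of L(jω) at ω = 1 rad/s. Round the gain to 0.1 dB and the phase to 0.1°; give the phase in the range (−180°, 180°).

35.9 dB, 82.9°

At s = jω = j1:
zero at origin: s = j1 → |·| = 1, ∠ = 90.00°
pole (s+8): 8 + j1 → |·| = √(8²+1²) = √65 ≈ 8.0623, ∠ = arctan(1/8) ≈ 7.13°
|L| = 500 · 1 / 8.0623 ≈ 62.017
Gain = 20 log₁₀(62.017) ≈ 35.85 dB
∠L = 90.00° − 7.13° = 82.87°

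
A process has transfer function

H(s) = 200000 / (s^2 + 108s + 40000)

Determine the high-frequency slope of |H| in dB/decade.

-40 dB/decade

Each pole contributes −20 dB/decade at high frequency; each zero contributes +20 dB/decade.
Net: 0 zero(s) − 2 pole(s) → -40 dB/decade.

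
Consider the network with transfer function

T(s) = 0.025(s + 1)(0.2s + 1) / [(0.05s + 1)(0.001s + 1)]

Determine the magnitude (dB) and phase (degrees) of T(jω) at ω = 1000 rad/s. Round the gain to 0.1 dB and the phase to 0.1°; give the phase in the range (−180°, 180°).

At ω = 1000 rad/s:
zero (1 + j1000·1) = 1 + j1000 → |·| ≈ 1000, ∠ ≈ 89.94°
zero (1 + j1000·0.2) = 1 + j200 → |·| ≈ 200, ∠ ≈ 89.71°
pole (1 + j1000·0.05) = 1 + j50 → |·| ≈ 50.01, ∠ ≈ 88.85°
pole (1 + j1000·0.001) = 1 + j1 → |·| ≈ 1.4142, ∠ ≈ 45.00°
|T| = 0.025 · 1000 · 200 / (50.01 · 1.4142) ≈ 70.697
Gain = 20 log₁₀(70.697) ≈ 36.99 dB
∠T = (89.94° + 89.71°) − (88.85° + 45.00°) = 45.80°

37.0 dB, 45.8°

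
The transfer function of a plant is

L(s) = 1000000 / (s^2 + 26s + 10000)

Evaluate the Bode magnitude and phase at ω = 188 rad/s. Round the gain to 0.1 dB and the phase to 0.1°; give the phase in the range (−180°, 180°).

31.8 dB, -169.1°

At s = jω = j188:
quadratic: (j188)² + 26·j188 + 10000 = -25344 + j4888 → |·| ≈ 25811, ∠ ≈ 169.08°
|L| = 1000000 / 25811 ≈ 38.743
Gain = 20 log₁₀(38.743) ≈ 31.76 dB
∠L = 0.00° − 169.08° = -169.08°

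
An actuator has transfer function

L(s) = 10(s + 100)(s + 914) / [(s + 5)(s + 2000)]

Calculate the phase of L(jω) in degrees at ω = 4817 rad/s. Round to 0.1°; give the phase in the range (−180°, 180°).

10.7°

At s = jω = j4817:
zero (s+100): 100 + j4817 → |·| = √(100²+4817²) = √23213489 ≈ 4818, ∠ = arctan(4817/100) ≈ 88.81°
zero (s+914): 914 + j4817 → |·| = √(914²+4817²) = √24038885 ≈ 4902.9, ∠ = arctan(4817/914) ≈ 79.26°
pole (s+5): 5 + j4817 → |·| = √(5²+4817²) = √23203514 ≈ 4817, ∠ = arctan(4817/5) ≈ 89.94°
pole (s+2000): 2000 + j4817 → |·| = √(2000²+4817²) = √27203489 ≈ 5215.7, ∠ = arctan(4817/2000) ≈ 67.45°
∠L = 168.07° − 157.39° = 10.68°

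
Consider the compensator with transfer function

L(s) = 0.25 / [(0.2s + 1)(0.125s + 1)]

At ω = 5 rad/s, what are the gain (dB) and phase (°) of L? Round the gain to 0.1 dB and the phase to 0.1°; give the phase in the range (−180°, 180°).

-16.5 dB, -77.0°

At ω = 5 rad/s:
pole (1 + j5·0.2) = 1 + j1 → |·| ≈ 1.4142, ∠ ≈ 45.00°
pole (1 + j5·0.125) = 1 + j0.625 → |·| ≈ 1.1792, ∠ ≈ 32.01°
|L| = 0.25 · 1 / (1.4142 · 1.1792) ≈ 0.14991
Gain = 20 log₁₀(0.14991) ≈ -16.48 dB
∠L = (0°) − (45.00° + 32.01°) = -77.01°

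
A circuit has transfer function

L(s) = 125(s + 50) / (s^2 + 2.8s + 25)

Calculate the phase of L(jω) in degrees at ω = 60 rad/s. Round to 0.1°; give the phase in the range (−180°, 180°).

-127.1°

At s = jω = j60:
zero (s+50): 50 + j60 → |·| = √(50²+60²) = √6100 ≈ 78.102, ∠ = arctan(60/50) ≈ 50.19°
quadratic: (j60)² + 2.8·j60 + 25 = -3575 + j168 → |·| ≈ 3578.9, ∠ ≈ 177.31°
∠L = 50.19° − 177.31° = -127.12°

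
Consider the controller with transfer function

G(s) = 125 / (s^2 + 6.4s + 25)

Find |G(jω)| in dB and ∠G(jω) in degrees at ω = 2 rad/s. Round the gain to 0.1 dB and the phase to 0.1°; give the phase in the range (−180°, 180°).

At s = jω = j2:
quadratic: (j2)² + 6.4·j2 + 25 = 21 + j12.8 → |·| ≈ 24.593, ∠ ≈ 31.36°
|G| = 125 / 24.593 ≈ 5.0827
Gain = 20 log₁₀(5.0827) ≈ 14.12 dB
∠G = 0.00° − 31.36° = -31.36°

14.1 dB, -31.4°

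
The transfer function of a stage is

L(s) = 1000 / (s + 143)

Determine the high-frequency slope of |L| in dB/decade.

Each pole contributes −20 dB/decade at high frequency; each zero contributes +20 dB/decade.
Net: 0 zero(s) − 1 pole(s) → -20 dB/decade.

-20 dB/decade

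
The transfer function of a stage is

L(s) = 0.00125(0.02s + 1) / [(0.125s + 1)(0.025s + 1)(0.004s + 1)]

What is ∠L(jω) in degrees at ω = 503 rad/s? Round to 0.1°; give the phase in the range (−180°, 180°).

At ω = 503 rad/s:
zero (1 + j503·0.02) = 1 + j10.06 → |·| ≈ 10.11, ∠ ≈ 84.32°
pole (1 + j503·0.125) = 1 + j62.875 → |·| ≈ 62.883, ∠ ≈ 89.09°
pole (1 + j503·0.025) = 1 + j12.575 → |·| ≈ 12.615, ∠ ≈ 85.45°
pole (1 + j503·0.004) = 1 + j2.012 → |·| ≈ 2.2468, ∠ ≈ 63.57°
∠L = (84.32°) − (89.09° + 85.45° + 63.57°) = -153.79°

-153.8°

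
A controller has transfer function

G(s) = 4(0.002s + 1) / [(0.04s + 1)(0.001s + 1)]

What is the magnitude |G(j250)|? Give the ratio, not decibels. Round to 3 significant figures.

At ω = 250 rad/s:
zero (1 + j250·0.002) = 1 + j0.5 → |·| ≈ 1.118, ∠ ≈ 26.57°
pole (1 + j250·0.04) = 1 + j10 → |·| ≈ 10.05, ∠ ≈ 84.29°
pole (1 + j250·0.001) = 1 + j0.25 → |·| ≈ 1.0308, ∠ ≈ 14.04°
|G| = 4 · 1.118 / (10.05 · 1.0308) ≈ 0.43168

0.432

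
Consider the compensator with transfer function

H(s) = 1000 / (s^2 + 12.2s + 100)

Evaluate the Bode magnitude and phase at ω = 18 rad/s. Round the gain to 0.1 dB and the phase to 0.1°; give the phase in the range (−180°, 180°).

At s = jω = j18:
quadratic: (j18)² + 12.2·j18 + 100 = -224 + j219.6 → |·| ≈ 313.69, ∠ ≈ 135.57°
|H| = 1000 / 313.69 ≈ 3.1879
Gain = 20 log₁₀(3.1879) ≈ 10.07 dB
∠H = 0.00° − 135.57° = -135.57°

10.1 dB, -135.6°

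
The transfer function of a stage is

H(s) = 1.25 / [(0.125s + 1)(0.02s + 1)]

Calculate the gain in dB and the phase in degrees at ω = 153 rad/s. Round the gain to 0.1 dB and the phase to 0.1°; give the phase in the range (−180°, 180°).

-33.9 dB, -158.9°

At ω = 153 rad/s:
pole (1 + j153·0.125) = 1 + j19.125 → |·| ≈ 19.151, ∠ ≈ 87.01°
pole (1 + j153·0.02) = 1 + j3.06 → |·| ≈ 3.2193, ∠ ≈ 71.90°
|H| = 1.25 · 1 / (19.151 · 3.2193) ≈ 0.020275
Gain = 20 log₁₀(0.020275) ≈ -33.86 dB
∠H = (0°) − (87.01° + 71.90°) = -158.91°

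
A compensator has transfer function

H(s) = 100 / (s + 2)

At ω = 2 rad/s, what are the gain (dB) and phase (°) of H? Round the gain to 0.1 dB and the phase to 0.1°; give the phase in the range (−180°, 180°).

Substitute s = j2:
Numerator: 100 = 100 + j0
Denominator: (j2) + 2 = 2 + j2
|N| = √(100² + 0²) ≈ 100, ∠N ≈ 0.00°
|D| = √(2² + 2²) ≈ 2.8284, ∠D ≈ 45.00°
|H| = 100 / 2.8284 ≈ 35.356
Gain = 20 log₁₀(35.356) ≈ 30.97 dB
∠H = 0.00° − 45.00° = -45.00°

31.0 dB, -45.0°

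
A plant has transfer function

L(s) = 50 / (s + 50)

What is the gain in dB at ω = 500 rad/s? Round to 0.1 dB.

-20.0 dB

Substitute s = j500:
Numerator: 50 = 50 + j0
Denominator: (j500) + 50 = 50 + j500
|N| = √(50² + 0²) ≈ 50, ∠N ≈ 0.00°
|D| = √(50² + 500²) ≈ 502.49, ∠D ≈ 84.29°
|L| = 50 / 502.49 ≈ 0.099504
Gain = 20 log₁₀(0.099504) ≈ -20.04 dB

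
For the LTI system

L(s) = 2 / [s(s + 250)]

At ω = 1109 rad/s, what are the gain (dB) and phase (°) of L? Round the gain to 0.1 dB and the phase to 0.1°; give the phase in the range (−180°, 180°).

-116.0 dB, -167.3°

At s = jω = j1109:
pole (s+250): 250 + j1109 → |·| = √(250²+1109²) = √1292381 ≈ 1136.8, ∠ = arctan(1109/250) ≈ 77.30°
pole at origin: |s| = 1109, ∠ = 90.00° (in denominator)
|L| = 2 / 1.2607e+06 ≈ 1.5864e-06
Gain = 20 log₁₀(1.5864e-06) ≈ -115.99 dB
∠L = 0.00° − 167.30° = -167.30°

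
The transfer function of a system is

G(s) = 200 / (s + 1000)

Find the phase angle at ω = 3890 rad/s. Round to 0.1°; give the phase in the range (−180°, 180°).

At s = jω = j3890:
pole (s+1000): 1000 + j3890 → |·| = √(1000²+3890²) = √16132100 ≈ 4016.5, ∠ = arctan(3890/1000) ≈ 75.58°
∠G = 0.00° − 75.58° = -75.58°

-75.6°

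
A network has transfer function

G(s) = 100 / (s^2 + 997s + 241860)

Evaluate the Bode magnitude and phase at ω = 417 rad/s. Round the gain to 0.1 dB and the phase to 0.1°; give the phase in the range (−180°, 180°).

Substitute s = j417:
Numerator: 100 = 100 + j0
Denominator: (j417)^2 + 997(j417) + 241860 = 67971 + j415749
|N| = √(100² + 0²) ≈ 100, ∠N ≈ 0.00°
|D| = √(67971² + 415749²) ≈ 4.2127e+05, ∠D ≈ 80.71°
|G| = 100 / 4.2127e+05 ≈ 0.00023738
Gain = 20 log₁₀(0.00023738) ≈ -72.49 dB
∠G = 0.00° − 80.71° = -80.71°

-72.5 dB, -80.7°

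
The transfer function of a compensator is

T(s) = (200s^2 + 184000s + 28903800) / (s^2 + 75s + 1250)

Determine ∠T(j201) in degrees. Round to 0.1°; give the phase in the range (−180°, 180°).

-98.3°

Substitute s = j201:
Numerator: 200(j201)^2 + 184000(j201) + 28903800 = 20823600 + j36984000
Denominator: (j201)^2 + 75(j201) + 1250 = -39151 + j15075
|N| = √(20823600² + 36984000²) ≈ 4.2443e+07, ∠N ≈ 60.62°
|D| = √(39151² + 15075²) ≈ 41953, ∠D ≈ 158.94°
∠T = 60.62° − 158.94° = -98.32°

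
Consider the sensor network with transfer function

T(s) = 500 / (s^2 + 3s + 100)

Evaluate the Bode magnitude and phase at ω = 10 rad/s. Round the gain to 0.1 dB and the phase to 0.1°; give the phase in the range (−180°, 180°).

24.4 dB, -90.0°

At s = jω = j10:
quadratic: (j10)² + 3·j10 + 100 = 0 + j30 → |·| ≈ 30, ∠ ≈ 90.00°
|T| = 500 / 30 ≈ 16.667
Gain = 20 log₁₀(16.667) ≈ 24.44 dB
∠T = 0.00° − 90.00° = -90.00°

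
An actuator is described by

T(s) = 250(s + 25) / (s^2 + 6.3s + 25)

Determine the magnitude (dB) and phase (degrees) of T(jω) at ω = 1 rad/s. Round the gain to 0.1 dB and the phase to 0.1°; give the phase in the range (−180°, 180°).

48.0 dB, -12.4°

At s = jω = j1:
zero (s+25): 25 + j1 → |·| = √(25²+1²) = √626 ≈ 25.02, ∠ = arctan(1/25) ≈ 2.29°
quadratic: (j1)² + 6.3·j1 + 25 = 24 + j6.3 → |·| ≈ 24.813, ∠ ≈ 14.71°
|T| = 250 · 25.02 / 24.813 ≈ 252.09
Gain = 20 log₁₀(252.09) ≈ 48.03 dB
∠T = 2.29° − 14.71° = -12.42°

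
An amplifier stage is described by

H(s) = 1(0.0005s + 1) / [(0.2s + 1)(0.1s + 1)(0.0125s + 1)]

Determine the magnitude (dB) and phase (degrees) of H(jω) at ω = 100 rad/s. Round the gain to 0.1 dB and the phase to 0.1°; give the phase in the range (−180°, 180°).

At ω = 100 rad/s:
zero (1 + j100·0.0005) = 1 + j0.05 → |·| ≈ 1.0012, ∠ ≈ 2.86°
pole (1 + j100·0.2) = 1 + j20 → |·| ≈ 20.025, ∠ ≈ 87.14°
pole (1 + j100·0.1) = 1 + j10 → |·| ≈ 10.05, ∠ ≈ 84.29°
pole (1 + j100·0.0125) = 1 + j1.25 → |·| ≈ 1.6008, ∠ ≈ 51.34°
|H| = 1 · 1.0012 / (20.025 · 10.05 · 1.6008) ≈ 0.0031077
Gain = 20 log₁₀(0.0031077) ≈ -50.15 dB
∠H = (2.86°) − (87.14° + 84.29° + 51.34°) = -219.91° ≡ 140.09° (principal value)

-50.2 dB, 140.1°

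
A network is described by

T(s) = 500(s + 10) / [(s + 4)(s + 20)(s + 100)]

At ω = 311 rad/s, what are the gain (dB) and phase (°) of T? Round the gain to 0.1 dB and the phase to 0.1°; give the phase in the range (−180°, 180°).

-46.2 dB, -159.6°

At s = jω = j311:
zero (s+10): 10 + j311 → |·| = √(10²+311²) = √96821 ≈ 311.16, ∠ = arctan(311/10) ≈ 88.16°
pole (s+4): 4 + j311 → |·| = √(4²+311²) = √96737 ≈ 311.03, ∠ = arctan(311/4) ≈ 89.26°
pole (s+20): 20 + j311 → |·| = √(20²+311²) = √97121 ≈ 311.64, ∠ = arctan(311/20) ≈ 86.32°
pole (s+100): 100 + j311 → |·| = √(100²+311²) = √106721 ≈ 326.68, ∠ = arctan(311/100) ≈ 72.18°
|T| = 500 · 311.16 / 3.1665e+07 ≈ 0.0049133
Gain = 20 log₁₀(0.0049133) ≈ -46.17 dB
∠T = 88.16° − 247.76° = -159.60°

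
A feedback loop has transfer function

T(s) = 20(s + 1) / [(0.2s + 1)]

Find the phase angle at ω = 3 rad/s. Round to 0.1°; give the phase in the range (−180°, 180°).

40.6°

At ω = 3 rad/s:
zero (1 + j3·1) = 1 + j3 → |·| ≈ 3.1623, ∠ ≈ 71.57°
pole (1 + j3·0.2) = 1 + j0.6 → |·| ≈ 1.1662, ∠ ≈ 30.96°
∠T = (71.57°) − (30.96°) = 40.61°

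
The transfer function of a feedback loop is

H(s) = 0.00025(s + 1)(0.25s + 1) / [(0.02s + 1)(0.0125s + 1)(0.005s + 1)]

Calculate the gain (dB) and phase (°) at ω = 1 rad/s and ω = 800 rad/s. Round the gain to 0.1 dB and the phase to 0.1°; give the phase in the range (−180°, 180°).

At ω = 1 rad/s:
zero (1 + j1·1) = 1 + j1 → |·| ≈ 1.4142, ∠ ≈ 45.00°
zero (1 + j1·0.25) = 1 + j0.25 → |·| ≈ 1.0308, ∠ ≈ 14.04°
pole (1 + j1·0.02) = 1 + j0.02 → |·| ≈ 1.0002, ∠ ≈ 1.15°
pole (1 + j1·0.0125) = 1 + j0.0125 → |·| ≈ 1.0001, ∠ ≈ 0.72°
pole (1 + j1·0.005) = 1 + j0.005 → |·| ≈ 1, ∠ ≈ 0.29°
|H| = 0.00025 · 1.4142 · 1.0308 / (1.0002 · 1.0001 · 1) ≈ 0.00036433
Gain = 20 log₁₀(0.00036433) ≈ -68.77 dB
∠H = (45.00° + 14.04°) − (1.15° + 0.72° + 0.29°) = 56.88°

At ω = 800 rad/s:
zero (1 + j800·1) = 1 + j800 → |·| ≈ 800, ∠ ≈ 89.93°
zero (1 + j800·0.25) = 1 + j200 → |·| ≈ 200, ∠ ≈ 89.71°
pole (1 + j800·0.02) = 1 + j16 → |·| ≈ 16.031, ∠ ≈ 86.42°
pole (1 + j800·0.0125) = 1 + j10 → |·| ≈ 10.05, ∠ ≈ 84.29°
pole (1 + j800·0.005) = 1 + j4 → |·| ≈ 4.1231, ∠ ≈ 75.96°
|H| = 0.00025 · 800 · 200 / (16.031 · 10.05 · 4.1231) ≈ 0.060216
Gain = 20 log₁₀(0.060216) ≈ -24.41 dB
∠H = (89.93° + 89.71°) − (86.42° + 84.29° + 75.96°) = -67.03°

ω = 1: -68.8 dB, 56.9°; ω = 800: -24.4 dB, -67.0°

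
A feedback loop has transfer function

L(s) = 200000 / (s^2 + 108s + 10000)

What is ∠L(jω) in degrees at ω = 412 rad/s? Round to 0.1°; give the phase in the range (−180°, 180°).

-164.4°

At s = jω = j412:
quadratic: (j412)² + 108·j412 + 10000 = -159744 + j44496 → |·| ≈ 1.6583e+05, ∠ ≈ 164.44°
∠L = 0.00° − 164.44° = -164.44°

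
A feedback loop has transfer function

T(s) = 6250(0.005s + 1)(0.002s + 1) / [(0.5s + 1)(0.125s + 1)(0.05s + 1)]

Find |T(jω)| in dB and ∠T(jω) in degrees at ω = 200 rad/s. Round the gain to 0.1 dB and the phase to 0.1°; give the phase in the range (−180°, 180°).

-8.4 dB, 165.4°

At ω = 200 rad/s:
zero (1 + j200·0.005) = 1 + j1 → |·| ≈ 1.4142, ∠ ≈ 45.00°
zero (1 + j200·0.002) = 1 + j0.4 → |·| ≈ 1.077, ∠ ≈ 21.80°
pole (1 + j200·0.5) = 1 + j100 → |·| ≈ 100, ∠ ≈ 89.43°
pole (1 + j200·0.125) = 1 + j25 → |·| ≈ 25.02, ∠ ≈ 87.71°
pole (1 + j200·0.05) = 1 + j10 → |·| ≈ 10.05, ∠ ≈ 84.29°
|T| = 6250 · 1.4142 · 1.077 / (100 · 25.02 · 10.05) ≈ 0.37858
Gain = 20 log₁₀(0.37858) ≈ -8.44 dB
∠T = (45.00° + 21.80°) − (89.43° + 87.71° + 84.29°) = -194.63° ≡ 165.37° (principal value)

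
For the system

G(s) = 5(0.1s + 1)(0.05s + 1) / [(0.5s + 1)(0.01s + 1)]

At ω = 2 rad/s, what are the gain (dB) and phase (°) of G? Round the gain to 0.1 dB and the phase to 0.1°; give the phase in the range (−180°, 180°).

11.2 dB, -29.1°

At ω = 2 rad/s:
zero (1 + j2·0.1) = 1 + j0.2 → |·| ≈ 1.0198, ∠ ≈ 11.31°
zero (1 + j2·0.05) = 1 + j0.1 → |·| ≈ 1.005, ∠ ≈ 5.71°
pole (1 + j2·0.5) = 1 + j1 → |·| ≈ 1.4142, ∠ ≈ 45.00°
pole (1 + j2·0.01) = 1 + j0.02 → |·| ≈ 1.0002, ∠ ≈ 1.15°
|G| = 5 · 1.0198 · 1.005 / (1.4142 · 1.0002) ≈ 3.6229
Gain = 20 log₁₀(3.6229) ≈ 11.18 dB
∠G = (11.31° + 5.71°) − (45.00° + 1.15°) = -29.13°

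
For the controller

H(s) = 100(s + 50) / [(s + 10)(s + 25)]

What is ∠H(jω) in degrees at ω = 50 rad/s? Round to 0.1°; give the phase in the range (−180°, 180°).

-97.1°

At s = jω = j50:
zero (s+50): 50 + j50 → |·| = √(50²+50²) = √5000 ≈ 70.711, ∠ = arctan(50/50) ≈ 45.00°
pole (s+10): 10 + j50 → |·| = √(10²+50²) = √2600 ≈ 50.99, ∠ = arctan(50/10) ≈ 78.69°
pole (s+25): 25 + j50 → |·| = √(25²+50²) = √3125 ≈ 55.902, ∠ = arctan(50/25) ≈ 63.43°
∠H = 45.00° − 142.12° = -97.12°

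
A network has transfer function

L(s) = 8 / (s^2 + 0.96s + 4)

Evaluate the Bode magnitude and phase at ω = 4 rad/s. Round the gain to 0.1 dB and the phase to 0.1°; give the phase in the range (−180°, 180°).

-3.9 dB, -162.3°

At s = jω = j4:
quadratic: (j4)² + 0.96·j4 + 4 = -12 + j3.84 → |·| ≈ 12.599, ∠ ≈ 162.26°
|L| = 8 / 12.599 ≈ 0.63497
Gain = 20 log₁₀(0.63497) ≈ -3.94 dB
∠L = 0.00° − 162.26° = -162.26°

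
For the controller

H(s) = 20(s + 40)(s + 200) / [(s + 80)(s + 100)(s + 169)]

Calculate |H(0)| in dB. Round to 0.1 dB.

H(0) = 20·40·200 / (80·100·169) ≈ 0.11834
20 log₁₀(0.11834) ≈ -18.54 dB

-18.5 dB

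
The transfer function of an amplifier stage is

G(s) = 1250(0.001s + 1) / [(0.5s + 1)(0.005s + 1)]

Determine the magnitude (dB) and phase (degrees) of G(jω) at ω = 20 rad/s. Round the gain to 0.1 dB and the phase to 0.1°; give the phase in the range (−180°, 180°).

41.9 dB, -88.9°

At ω = 20 rad/s:
zero (1 + j20·0.001) = 1 + j0.02 → |·| ≈ 1.0002, ∠ ≈ 1.15°
pole (1 + j20·0.5) = 1 + j10 → |·| ≈ 10.05, ∠ ≈ 84.29°
pole (1 + j20·0.005) = 1 + j0.1 → |·| ≈ 1.005, ∠ ≈ 5.71°
|G| = 1250 · 1.0002 / (10.05 · 1.005) ≈ 123.78
Gain = 20 log₁₀(123.78) ≈ 41.85 dB
∠G = (1.15°) − (84.29° + 5.71°) = -88.85°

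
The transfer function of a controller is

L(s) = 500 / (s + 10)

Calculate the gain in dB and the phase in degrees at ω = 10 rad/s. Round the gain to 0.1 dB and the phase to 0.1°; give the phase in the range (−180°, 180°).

Substitute s = j10:
Numerator: 500 = 500 + j0
Denominator: (j10) + 10 = 10 + j10
|N| = √(500² + 0²) ≈ 500, ∠N ≈ 0.00°
|D| = √(10² + 10²) ≈ 14.142, ∠D ≈ 45.00°
|L| = 500 / 14.142 ≈ 35.356
Gain = 20 log₁₀(35.356) ≈ 30.97 dB
∠L = 0.00° − 45.00° = -45.00°

31.0 dB, -45.0°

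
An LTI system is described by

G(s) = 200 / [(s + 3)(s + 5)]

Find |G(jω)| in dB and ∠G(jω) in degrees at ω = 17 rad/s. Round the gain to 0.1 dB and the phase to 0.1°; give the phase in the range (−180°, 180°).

-3.7 dB, -153.6°

At s = jω = j17:
pole (s+3): 3 + j17 → |·| = √(3²+17²) = √298 ≈ 17.263, ∠ = arctan(17/3) ≈ 79.99°
pole (s+5): 5 + j17 → |·| = √(5²+17²) = √314 ≈ 17.72, ∠ = arctan(17/5) ≈ 73.61°
|G| = 200 / 305.9 ≈ 0.65381
Gain = 20 log₁₀(0.65381) ≈ -3.69 dB
∠G = 0.00° − 153.60° = -153.60°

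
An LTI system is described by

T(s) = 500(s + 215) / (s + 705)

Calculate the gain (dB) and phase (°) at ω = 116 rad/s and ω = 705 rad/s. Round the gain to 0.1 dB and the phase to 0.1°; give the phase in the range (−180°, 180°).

At s = jω = j116:
zero (s+215): 215 + j116 → |·| = √(215²+116²) = √59681 ≈ 244.3, ∠ = arctan(116/215) ≈ 28.35°
pole (s+705): 705 + j116 → |·| = √(705²+116²) = √510481 ≈ 714.48, ∠ = arctan(116/705) ≈ 9.34°
|T| = 500 · 244.3 / 714.48 ≈ 170.96
Gain = 20 log₁₀(170.96) ≈ 44.66 dB
∠T = 28.35° − 9.34° = 19.01°

At s = jω = j705:
zero (s+215): 215 + j705 → |·| = √(215²+705²) = √543250 ≈ 737.05, ∠ = arctan(705/215) ≈ 73.04°
pole (s+705): 705 + j705 → |·| = √(705²+705²) = √994050 ≈ 997.02, ∠ = arctan(705/705) ≈ 45.00°
|T| = 500 · 737.05 / 997.02 ≈ 369.63
Gain = 20 log₁₀(369.63) ≈ 51.36 dB
∠T = 73.04° − 45.00° = 28.04°

ω = 116: 44.7 dB, 19.0°; ω = 705: 51.4 dB, 28.0°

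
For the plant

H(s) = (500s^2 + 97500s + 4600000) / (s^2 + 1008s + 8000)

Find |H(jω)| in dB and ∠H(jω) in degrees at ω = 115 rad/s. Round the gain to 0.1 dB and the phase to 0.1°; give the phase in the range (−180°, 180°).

Substitute s = j115:
Numerator: 500(j115)^2 + 97500(j115) + 4600000 = -2012500 + j11212500
Denominator: (j115)^2 + 1008(j115) + 8000 = -5225 + j115920
|N| = √(2012500² + 11212500²) ≈ 1.1392e+07, ∠N ≈ 100.18°
|D| = √(5225² + 115920²) ≈ 1.1604e+05, ∠D ≈ 92.58°
|H| = 1.1392e+07 / 1.1604e+05 ≈ 98.173
Gain = 20 log₁₀(98.173) ≈ 39.84 dB
∠H = 100.18° − 92.58° = 7.60°

39.8 dB, 7.6°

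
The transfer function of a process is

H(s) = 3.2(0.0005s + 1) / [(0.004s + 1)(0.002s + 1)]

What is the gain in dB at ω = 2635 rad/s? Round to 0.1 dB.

-20.6 dB

At ω = 2635 rad/s:
zero (1 + j2635·0.0005) = 1 + j1.3175 → |·| ≈ 1.654, ∠ ≈ 52.80°
pole (1 + j2635·0.004) = 1 + j10.54 → |·| ≈ 10.587, ∠ ≈ 84.58°
pole (1 + j2635·0.002) = 1 + j5.27 → |·| ≈ 5.364, ∠ ≈ 79.26°
|H| = 3.2 · 1.654 / (10.587 · 5.364) ≈ 0.093202
Gain = 20 log₁₀(0.093202) ≈ -20.61 dB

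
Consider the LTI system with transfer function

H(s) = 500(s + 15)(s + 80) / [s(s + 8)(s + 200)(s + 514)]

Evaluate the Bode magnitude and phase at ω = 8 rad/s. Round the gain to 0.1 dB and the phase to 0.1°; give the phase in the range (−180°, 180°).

At s = jω = j8:
zero (s+15): 15 + j8 → |·| = √(15²+8²) = √289 ≈ 17, ∠ = arctan(8/15) ≈ 28.07°
zero (s+80): 80 + j8 → |·| = √(80²+8²) = √6464 ≈ 80.399, ∠ = arctan(8/80) ≈ 5.71°
pole (s+8): 8 + j8 → |·| = √(8²+8²) = √128 ≈ 11.314, ∠ = arctan(8/8) ≈ 45.00°
pole (s+200): 200 + j8 → |·| = √(200²+8²) = √40064 ≈ 200.16, ∠ = arctan(8/200) ≈ 2.29°
pole (s+514): 514 + j8 → |·| = √(514²+8²) = √264260 ≈ 514.06, ∠ = arctan(8/514) ≈ 0.89°
pole at origin: |s| = 8, ∠ = 90.00° (in denominator)
|H| = 500 · 1366.8 / 9.3132e+06 ≈ 0.07338
Gain = 20 log₁₀(0.07338) ≈ -22.69 dB
∠H = 33.78° − 138.18° = -104.40°

-22.7 dB, -104.4°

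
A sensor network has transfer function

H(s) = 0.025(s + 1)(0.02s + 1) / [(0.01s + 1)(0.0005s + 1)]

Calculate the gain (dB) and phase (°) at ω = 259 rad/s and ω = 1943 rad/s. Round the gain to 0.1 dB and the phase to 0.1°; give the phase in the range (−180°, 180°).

At ω = 259 rad/s:
zero (1 + j259·1) = 1 + j259 → |·| ≈ 259, ∠ ≈ 89.78°
zero (1 + j259·0.02) = 1 + j5.18 → |·| ≈ 5.2756, ∠ ≈ 79.07°
pole (1 + j259·0.01) = 1 + j2.59 → |·| ≈ 2.7763, ∠ ≈ 68.89°
pole (1 + j259·0.0005) = 1 + j0.1295 → |·| ≈ 1.0084, ∠ ≈ 7.38°
|H| = 0.025 · 259 · 5.2756 / (2.7763 · 1.0084) ≈ 12.201
Gain = 20 log₁₀(12.201) ≈ 21.73 dB
∠H = (89.78° + 79.07°) − (68.89° + 7.38°) = 92.58°

At ω = 1943 rad/s:
zero (1 + j1943·1) = 1 + j1943 → |·| ≈ 1943, ∠ ≈ 89.97°
zero (1 + j1943·0.02) = 1 + j38.86 → |·| ≈ 38.873, ∠ ≈ 88.53°
pole (1 + j1943·0.01) = 1 + j19.43 → |·| ≈ 19.456, ∠ ≈ 87.05°
pole (1 + j1943·0.0005) = 1 + j0.9715 → |·| ≈ 1.3942, ∠ ≈ 44.17°
|H| = 0.025 · 1943 · 38.873 / (19.456 · 1.3942) ≈ 69.612
Gain = 20 log₁₀(69.612) ≈ 36.85 dB
∠H = (89.97° + 88.53°) − (87.05° + 44.17°) = 47.28°

ω = 259: 21.7 dB, 92.6°; ω = 1943: 36.9 dB, 47.3°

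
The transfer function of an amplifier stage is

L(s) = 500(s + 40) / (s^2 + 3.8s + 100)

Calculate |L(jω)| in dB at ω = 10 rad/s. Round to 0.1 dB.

At s = jω = j10:
zero (s+40): 40 + j10 → |·| = √(40²+10²) = √1700 ≈ 41.231, ∠ = arctan(10/40) ≈ 14.04°
quadratic: (j10)² + 3.8·j10 + 100 = 0 + j38 → |·| ≈ 38, ∠ ≈ 90.00°
|L| = 500 · 41.231 / 38 ≈ 542.51
Gain = 20 log₁₀(542.51) ≈ 54.69 dB

54.7 dB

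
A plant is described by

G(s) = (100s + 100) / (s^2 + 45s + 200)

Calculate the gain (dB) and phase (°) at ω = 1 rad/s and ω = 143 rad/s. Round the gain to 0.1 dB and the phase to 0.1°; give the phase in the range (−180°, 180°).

Substitute s = j1:
Numerator: 100(j1) + 100 = 100 + j100
Denominator: (j1)^2 + 45(j1) + 200 = 199 + j45
|N| = √(100² + 100²) ≈ 141.42, ∠N ≈ 45.00°
|D| = √(199² + 45²) ≈ 204.02, ∠D ≈ 12.74°
|G| = 141.42 / 204.02 ≈ 0.69317
Gain = 20 log₁₀(0.69317) ≈ -3.18 dB
∠G = 45.00° − 12.74° = 32.26°

Substitute s = j143:
Numerator: 100(j143) + 100 = 100 + j14300
Denominator: (j143)^2 + 45(j143) + 200 = -20249 + j6435
|N| = √(100² + 14300²) ≈ 14300, ∠N ≈ 89.60°
|D| = √(20249² + 6435²) ≈ 21247, ∠D ≈ 162.37°
|G| = 14300 / 21247 ≈ 0.67304
Gain = 20 log₁₀(0.67304) ≈ -3.44 dB
∠G = 89.60° − 162.37° = -72.77°

ω = 1: -3.2 dB, 32.3°; ω = 143: -3.4 dB, -72.8°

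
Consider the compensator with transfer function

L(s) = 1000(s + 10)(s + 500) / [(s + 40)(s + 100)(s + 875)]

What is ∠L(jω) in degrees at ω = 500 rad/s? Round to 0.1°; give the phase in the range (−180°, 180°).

At s = jω = j500:
zero (s+10): 10 + j500 → |·| = √(10²+500²) = √250100 ≈ 500.1, ∠ = arctan(500/10) ≈ 88.85°
zero (s+500): 500 + j500 → |·| = √(500²+500²) = √500000 ≈ 707.11, ∠ = arctan(500/500) ≈ 45.00°
pole (s+40): 40 + j500 → |·| = √(40²+500²) = √251600 ≈ 501.6, ∠ = arctan(500/40) ≈ 85.43°
pole (s+100): 100 + j500 → |·| = √(100²+500²) = √260000 ≈ 509.9, ∠ = arctan(500/100) ≈ 78.69°
pole (s+875): 875 + j500 → |·| = √(875²+500²) = √1015625 ≈ 1007.8, ∠ = arctan(500/875) ≈ 29.74°
∠L = 133.85° − 193.86° = -60.01°

-60.0°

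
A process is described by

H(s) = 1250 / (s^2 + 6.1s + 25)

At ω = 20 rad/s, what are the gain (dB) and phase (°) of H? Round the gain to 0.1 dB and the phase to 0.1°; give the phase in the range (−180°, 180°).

At s = jω = j20:
quadratic: (j20)² + 6.1·j20 + 25 = -375 + j122 → |·| ≈ 394.35, ∠ ≈ 161.98°
|H| = 1250 / 394.35 ≈ 3.1698
Gain = 20 log₁₀(3.1698) ≈ 10.02 dB
∠H = 0.00° − 161.98° = -161.98°

10.0 dB, -162.0°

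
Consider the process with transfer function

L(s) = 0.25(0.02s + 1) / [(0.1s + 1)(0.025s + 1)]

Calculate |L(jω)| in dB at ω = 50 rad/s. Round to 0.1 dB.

At ω = 50 rad/s:
zero (1 + j50·0.02) = 1 + j1 → |·| ≈ 1.4142, ∠ ≈ 45.00°
pole (1 + j50·0.1) = 1 + j5 → |·| ≈ 5.099, ∠ ≈ 78.69°
pole (1 + j50·0.025) = 1 + j1.25 → |·| ≈ 1.6008, ∠ ≈ 51.34°
|L| = 0.25 · 1.4142 / (5.099 · 1.6008) ≈ 0.043314
Gain = 20 log₁₀(0.043314) ≈ -27.27 dB

-27.3 dB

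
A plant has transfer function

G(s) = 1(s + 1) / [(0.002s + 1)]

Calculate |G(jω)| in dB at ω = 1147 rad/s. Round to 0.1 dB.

53.2 dB

At ω = 1147 rad/s:
zero (1 + j1147·1) = 1 + j1147 → |·| ≈ 1147, ∠ ≈ 89.95°
pole (1 + j1147·0.002) = 1 + j2.294 → |·| ≈ 2.5025, ∠ ≈ 66.45°
|G| = 1 · 1147 / (2.5025) ≈ 458.34
Gain = 20 log₁₀(458.34) ≈ 53.22 dB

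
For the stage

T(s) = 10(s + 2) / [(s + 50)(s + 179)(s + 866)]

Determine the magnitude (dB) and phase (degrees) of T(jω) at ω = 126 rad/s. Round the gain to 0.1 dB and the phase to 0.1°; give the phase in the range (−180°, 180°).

-86.3 dB, -22.7°

At s = jω = j126:
zero (s+2): 2 + j126 → |·| = √(2²+126²) = √15880 ≈ 126.02, ∠ = arctan(126/2) ≈ 89.09°
pole (s+50): 50 + j126 → |·| = √(50²+126²) = √18376 ≈ 135.56, ∠ = arctan(126/50) ≈ 68.36°
pole (s+179): 179 + j126 → |·| = √(179²+126²) = √47917 ≈ 218.9, ∠ = arctan(126/179) ≈ 35.14°
pole (s+866): 866 + j126 → |·| = √(866²+126²) = √765832 ≈ 875.12, ∠ = arctan(126/866) ≈ 8.28°
|T| = 10 · 126.02 / 2.5968e+07 ≈ 4.8529e-05
Gain = 20 log₁₀(4.8529e-05) ≈ -86.28 dB
∠T = 89.09° − 111.78° = -22.69°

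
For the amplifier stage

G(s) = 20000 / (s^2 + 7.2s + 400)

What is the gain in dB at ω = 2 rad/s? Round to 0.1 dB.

34.1 dB

At s = jω = j2:
quadratic: (j2)² + 7.2·j2 + 400 = 396 + j14.4 → |·| ≈ 396.26, ∠ ≈ 2.08°
|G| = 20000 / 396.26 ≈ 50.472
Gain = 20 log₁₀(50.472) ≈ 34.06 dB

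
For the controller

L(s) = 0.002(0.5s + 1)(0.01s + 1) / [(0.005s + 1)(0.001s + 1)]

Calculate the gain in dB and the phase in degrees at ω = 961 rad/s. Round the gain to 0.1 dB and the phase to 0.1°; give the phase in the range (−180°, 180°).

At ω = 961 rad/s:
zero (1 + j961·0.5) = 1 + j480.5 → |·| ≈ 480.5, ∠ ≈ 89.88°
zero (1 + j961·0.01) = 1 + j9.61 → |·| ≈ 9.6619, ∠ ≈ 84.06°
pole (1 + j961·0.005) = 1 + j4.805 → |·| ≈ 4.908, ∠ ≈ 78.24°
pole (1 + j961·0.001) = 1 + j0.961 → |·| ≈ 1.3869, ∠ ≈ 43.86°
|L| = 0.002 · 480.5 · 9.6619 / (4.908 · 1.3869) ≈ 1.3641
Gain = 20 log₁₀(1.3641) ≈ 2.70 dB
∠L = (89.88° + 84.06°) − (78.24° + 43.86°) = 51.84°

2.7 dB, 51.8°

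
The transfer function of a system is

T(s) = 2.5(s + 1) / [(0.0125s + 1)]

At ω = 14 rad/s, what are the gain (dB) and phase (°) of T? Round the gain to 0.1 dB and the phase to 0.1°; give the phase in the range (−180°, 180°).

30.8 dB, 76.0°

At ω = 14 rad/s:
zero (1 + j14·1) = 1 + j14 → |·| ≈ 14.036, ∠ ≈ 85.91°
pole (1 + j14·0.0125) = 1 + j0.175 → |·| ≈ 1.0152, ∠ ≈ 9.93°
|T| = 2.5 · 14.036 / (1.0152) ≈ 34.565
Gain = 20 log₁₀(34.565) ≈ 30.77 dB
∠T = (85.91°) − (9.93°) = 75.98°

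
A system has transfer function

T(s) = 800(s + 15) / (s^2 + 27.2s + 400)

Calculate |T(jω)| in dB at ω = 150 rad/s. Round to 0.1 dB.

14.6 dB

At s = jω = j150:
zero (s+15): 15 + j150 → |·| = √(15²+150²) = √22725 ≈ 150.75, ∠ = arctan(150/15) ≈ 84.29°
quadratic: (j150)² + 27.2·j150 + 400 = -22100 + j4080 → |·| ≈ 22473, ∠ ≈ 169.54°
|T| = 800 · 150.75 / 22473 ≈ 5.3664
Gain = 20 log₁₀(5.3664) ≈ 14.59 dB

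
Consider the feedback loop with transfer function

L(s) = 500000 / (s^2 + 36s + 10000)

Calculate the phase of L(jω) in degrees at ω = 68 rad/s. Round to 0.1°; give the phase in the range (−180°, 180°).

At s = jω = j68:
quadratic: (j68)² + 36·j68 + 10000 = 5376 + j2448 → |·| ≈ 5907.1, ∠ ≈ 24.48°
∠L = 0.00° − 24.48° = -24.48°

-24.5°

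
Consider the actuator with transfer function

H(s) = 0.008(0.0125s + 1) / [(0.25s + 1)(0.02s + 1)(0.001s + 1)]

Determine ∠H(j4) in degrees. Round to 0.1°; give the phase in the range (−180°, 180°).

-46.9°

At ω = 4 rad/s:
zero (1 + j4·0.0125) = 1 + j0.05 → |·| ≈ 1.0012, ∠ ≈ 2.86°
pole (1 + j4·0.25) = 1 + j1 → |·| ≈ 1.4142, ∠ ≈ 45.00°
pole (1 + j4·0.02) = 1 + j0.08 → |·| ≈ 1.0032, ∠ ≈ 4.57°
pole (1 + j4·0.001) = 1 + j0.004 → |·| ≈ 1, ∠ ≈ 0.23°
∠H = (2.86°) − (45.00° + 4.57° + 0.23°) = -46.94°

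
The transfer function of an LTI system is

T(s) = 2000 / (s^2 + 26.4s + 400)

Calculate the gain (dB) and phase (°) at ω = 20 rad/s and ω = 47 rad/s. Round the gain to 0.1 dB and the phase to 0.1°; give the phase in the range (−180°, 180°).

At s = jω = j20:
quadratic: (j20)² + 26.4·j20 + 400 = 0 + j528 → |·| ≈ 528, ∠ ≈ 90.00°
|T| = 2000 / 528 ≈ 3.7879
Gain = 20 log₁₀(3.7879) ≈ 11.57 dB
∠T = 0.00° − 90.00° = -90.00°

At s = jω = j47:
quadratic: (j47)² + 26.4·j47 + 400 = -1809 + j1240.8 → |·| ≈ 2193.6, ∠ ≈ 145.55°
|T| = 2000 / 2193.6 ≈ 0.91174
Gain = 20 log₁₀(0.91174) ≈ -0.80 dB
∠T = 0.00° − 145.55° = -145.55°

ω = 20: 11.6 dB, -90.0°; ω = 47: -0.8 dB, -145.6°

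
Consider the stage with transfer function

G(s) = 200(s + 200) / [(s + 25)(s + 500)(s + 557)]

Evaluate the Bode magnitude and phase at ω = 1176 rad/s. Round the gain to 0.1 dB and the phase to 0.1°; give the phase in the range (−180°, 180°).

-78.3 dB, -140.1°

At s = jω = j1176:
zero (s+200): 200 + j1176 → |·| = √(200²+1176²) = √1422976 ≈ 1192.9, ∠ = arctan(1176/200) ≈ 80.35°
pole (s+25): 25 + j1176 → |·| = √(25²+1176²) = √1383601 ≈ 1176.3, ∠ = arctan(1176/25) ≈ 88.78°
pole (s+500): 500 + j1176 → |·| = √(500²+1176²) = √1632976 ≈ 1277.9, ∠ = arctan(1176/500) ≈ 66.97°
pole (s+557): 557 + j1176 → |·| = √(557²+1176²) = √1693225 ≈ 1301.2, ∠ = arctan(1176/557) ≈ 64.66°
|G| = 200 · 1192.9 / 1.956e+09 ≈ 0.00012197
Gain = 20 log₁₀(0.00012197) ≈ -78.27 dB
∠G = 80.35° − 220.41° = -140.06°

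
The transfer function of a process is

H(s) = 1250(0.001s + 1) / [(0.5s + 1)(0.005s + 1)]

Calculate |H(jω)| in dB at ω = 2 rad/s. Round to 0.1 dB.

At ω = 2 rad/s:
zero (1 + j2·0.001) = 1 + j0.002 → |·| ≈ 1, ∠ ≈ 0.11°
pole (1 + j2·0.5) = 1 + j1 → |·| ≈ 1.4142, ∠ ≈ 45.00°
pole (1 + j2·0.005) = 1 + j0.01 → |·| ≈ 1, ∠ ≈ 0.57°
|H| = 1250 · 1 / (1.4142 · 1) ≈ 883.89
Gain = 20 log₁₀(883.89) ≈ 58.93 dB

58.9 dB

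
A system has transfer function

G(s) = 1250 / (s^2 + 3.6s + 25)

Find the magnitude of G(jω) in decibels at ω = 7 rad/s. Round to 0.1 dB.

At s = jω = j7:
quadratic: (j7)² + 3.6·j7 + 25 = -24 + j25.2 → |·| ≈ 34.8, ∠ ≈ 133.60°
|G| = 1250 / 34.8 ≈ 35.92
Gain = 20 log₁₀(35.92) ≈ 31.11 dB

31.1 dB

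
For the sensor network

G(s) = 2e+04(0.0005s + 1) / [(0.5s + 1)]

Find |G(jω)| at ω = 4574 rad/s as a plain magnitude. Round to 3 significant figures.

At ω = 4574 rad/s:
zero (1 + j4574·0.0005) = 1 + j2.287 → |·| ≈ 2.4961, ∠ ≈ 66.38°
pole (1 + j4574·0.5) = 1 + j2287 → |·| ≈ 2287, ∠ ≈ 89.97°
|G| = 2e+04 · 2.4961 / (2287) ≈ 21.829

21.8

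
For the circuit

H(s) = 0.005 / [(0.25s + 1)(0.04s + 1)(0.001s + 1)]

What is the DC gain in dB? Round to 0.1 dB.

-46.0 dB

H(0) = 0.005 · 1 / 1 = 0.005
20 log₁₀(0.005) ≈ -46.02 dB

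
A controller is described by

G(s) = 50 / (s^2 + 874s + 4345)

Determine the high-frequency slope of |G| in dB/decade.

-40 dB/decade

Each pole contributes −20 dB/decade at high frequency; each zero contributes +20 dB/decade.
Net: 0 zero(s) − 2 pole(s) → -40 dB/decade.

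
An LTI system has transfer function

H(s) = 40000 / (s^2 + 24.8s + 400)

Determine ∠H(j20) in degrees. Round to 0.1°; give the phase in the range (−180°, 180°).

At s = jω = j20:
quadratic: (j20)² + 24.8·j20 + 400 = 0 + j496 → |·| ≈ 496, ∠ ≈ 90.00°
∠H = 0.00° − 90.00° = -90.00°

-90.0°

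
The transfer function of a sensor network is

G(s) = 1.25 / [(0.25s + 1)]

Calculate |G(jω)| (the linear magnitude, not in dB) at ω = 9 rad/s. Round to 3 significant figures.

At ω = 9 rad/s:
pole (1 + j9·0.25) = 1 + j2.25 → |·| ≈ 2.4622, ∠ ≈ 66.04°
|G| = 1.25 · 1 / (2.4622) ≈ 0.50768

0.508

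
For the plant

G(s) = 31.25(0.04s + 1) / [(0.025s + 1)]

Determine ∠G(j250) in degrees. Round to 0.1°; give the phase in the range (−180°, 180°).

3.4°

At ω = 250 rad/s:
zero (1 + j250·0.04) = 1 + j10 → |·| ≈ 10.05, ∠ ≈ 84.29°
pole (1 + j250·0.025) = 1 + j6.25 → |·| ≈ 6.3295, ∠ ≈ 80.91°
∠G = (84.29°) − (80.91°) = 3.38°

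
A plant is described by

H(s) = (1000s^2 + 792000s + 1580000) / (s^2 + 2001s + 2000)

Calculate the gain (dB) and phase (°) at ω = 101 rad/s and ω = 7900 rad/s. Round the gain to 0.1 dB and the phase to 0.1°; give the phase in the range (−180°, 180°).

ω = 101: 52.0 dB, 3.8°; ω = 7900: 59.8 dB, 8.5°

Substitute s = j101:
Numerator: 1000(j101)^2 + 792000(j101) + 1580000 = -8621000 + j79992000
Denominator: (j101)^2 + 2001(j101) + 2000 = -8201 + j202101
|N| = √(8621000² + 79992000²) ≈ 8.0455e+07, ∠N ≈ 96.15°
|D| = √(8201² + 202101²) ≈ 2.0227e+05, ∠D ≈ 92.32°
|H| = 8.0455e+07 / 2.0227e+05 ≈ 397.76
Gain = 20 log₁₀(397.76) ≈ 51.99 dB
∠H = 96.15° − 92.32° = 3.83°

Substitute s = j7900:
Numerator: 1000(j7900)^2 + 792000(j7900) + 1580000 = -62408420000 + j6256800000
Denominator: (j7900)^2 + 2001(j7900) + 2000 = -62408000 + j15807900
|N| = √(62408420000² + 6256800000²) ≈ 6.2721e+10, ∠N ≈ 174.27°
|D| = √(62408000² + 15807900²) ≈ 6.4379e+07, ∠D ≈ 165.79°
|H| = 6.2721e+10 / 6.4379e+07 ≈ 974.25
Gain = 20 log₁₀(974.25) ≈ 59.77 dB
∠H = 174.27° − 165.79° = 8.48°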